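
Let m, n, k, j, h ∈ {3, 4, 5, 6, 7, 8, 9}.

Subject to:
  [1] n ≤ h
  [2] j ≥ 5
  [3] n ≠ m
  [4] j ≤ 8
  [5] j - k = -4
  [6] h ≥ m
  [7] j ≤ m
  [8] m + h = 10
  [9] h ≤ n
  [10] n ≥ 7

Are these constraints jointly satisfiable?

From constraints 2 and 7: m ≥ j ≥ 5. From constraints 1 and 10: h ≥ n ≥ 7. Hence m + h ≥ 12. But constraint 8 requires m + h = 10, and 10 < 12. Contradiction.

Unsatisfiable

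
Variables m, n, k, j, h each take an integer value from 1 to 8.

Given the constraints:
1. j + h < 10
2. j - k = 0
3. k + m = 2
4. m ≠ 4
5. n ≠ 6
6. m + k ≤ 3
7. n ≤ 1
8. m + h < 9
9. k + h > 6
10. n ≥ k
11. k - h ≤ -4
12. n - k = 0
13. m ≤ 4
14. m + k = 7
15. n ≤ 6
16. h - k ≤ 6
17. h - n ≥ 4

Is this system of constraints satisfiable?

Unsatisfiable

From constraint 13: m ≤ 4. From constraints 7 and 10: k ≤ n ≤ 1. Hence m + k ≤ 5. But constraint 14 requires m + k = 7, and 7 > 5. Contradiction.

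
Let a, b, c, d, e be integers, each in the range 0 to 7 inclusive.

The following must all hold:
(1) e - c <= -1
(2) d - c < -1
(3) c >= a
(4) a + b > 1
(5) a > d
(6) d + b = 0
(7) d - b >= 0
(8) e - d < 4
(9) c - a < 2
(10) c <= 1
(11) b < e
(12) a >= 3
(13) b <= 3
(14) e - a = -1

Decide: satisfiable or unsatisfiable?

Unsatisfiable

From constraint 12: a ≥ 3. From constraints 3 and 10: a ≤ c and c ≤ 1, so a ≤ 1. But 1 < 3, so no value of a works.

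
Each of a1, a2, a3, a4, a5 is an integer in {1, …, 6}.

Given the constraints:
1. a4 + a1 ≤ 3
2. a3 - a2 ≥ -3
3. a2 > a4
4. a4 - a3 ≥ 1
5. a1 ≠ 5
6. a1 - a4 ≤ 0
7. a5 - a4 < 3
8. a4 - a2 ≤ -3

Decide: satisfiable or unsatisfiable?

Unsatisfiable

Constraints 2, 4, and 8 give a4 − a3 ≥ 1, a3 − a2 ≥ -3, a2 − a4 ≥ 3.
Adding all 3 inequalities: the left sides telescope to 0, and the right sides sum to 1 + (-3) + 3 = 1. So 0 ≥ 1, which is false.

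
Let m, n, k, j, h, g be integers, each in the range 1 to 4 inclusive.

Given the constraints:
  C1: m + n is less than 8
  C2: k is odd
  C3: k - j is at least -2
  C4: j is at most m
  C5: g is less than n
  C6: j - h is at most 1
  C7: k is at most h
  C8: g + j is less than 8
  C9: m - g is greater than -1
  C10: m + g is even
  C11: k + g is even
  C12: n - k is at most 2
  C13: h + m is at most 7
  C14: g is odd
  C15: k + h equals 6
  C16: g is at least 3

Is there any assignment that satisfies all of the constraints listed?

Try m = 3, n = 4, k = 3, j = 3, h = 3, g = 3.
Check constraint 1: m + n = 7; constraint 3: k - j = 0; constraint 6: j - h = 0. The remaining constraints are straightforward to verify.

Satisfiable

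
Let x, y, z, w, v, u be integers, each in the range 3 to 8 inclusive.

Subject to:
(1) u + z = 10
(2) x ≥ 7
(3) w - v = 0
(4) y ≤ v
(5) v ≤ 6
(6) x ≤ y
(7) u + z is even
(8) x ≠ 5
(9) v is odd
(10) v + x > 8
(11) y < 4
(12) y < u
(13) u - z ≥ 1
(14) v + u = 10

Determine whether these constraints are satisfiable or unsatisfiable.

From constraints 2 and 6: y ≥ x and x ≥ 7, so y ≥ 7. From constraints 4 and 5: y ≤ v and v ≤ 6, so y ≤ 6. But 6 < 7, so no value of y works.

Unsatisfiable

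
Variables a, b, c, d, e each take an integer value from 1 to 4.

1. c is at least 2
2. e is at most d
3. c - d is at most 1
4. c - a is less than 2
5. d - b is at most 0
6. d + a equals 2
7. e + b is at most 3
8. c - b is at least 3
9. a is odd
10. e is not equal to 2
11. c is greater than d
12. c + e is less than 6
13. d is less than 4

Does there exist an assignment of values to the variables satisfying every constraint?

Unsatisfiable

Constraints 3, 5, and 8 give b − d ≥ 0, d − c ≥ -1, c − b ≥ 3.
Adding all 3 inequalities: the left sides telescope to 0, and the right sides sum to 0 + (-1) + 3 = 2. So 0 ≥ 2, which is false.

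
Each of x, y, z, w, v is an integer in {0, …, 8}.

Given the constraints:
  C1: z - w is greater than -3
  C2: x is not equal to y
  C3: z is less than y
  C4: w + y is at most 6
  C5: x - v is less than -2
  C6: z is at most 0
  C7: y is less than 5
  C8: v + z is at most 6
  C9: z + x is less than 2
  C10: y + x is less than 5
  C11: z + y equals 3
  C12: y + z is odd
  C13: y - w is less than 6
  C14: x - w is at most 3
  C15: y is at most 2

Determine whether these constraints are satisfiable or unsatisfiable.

From constraint 6: z ≤ 0. From constraint 15: y ≤ 2. Hence z + y ≤ 2. But constraint 11 requires z + y = 3, and 3 > 2. Contradiction.

Unsatisfiable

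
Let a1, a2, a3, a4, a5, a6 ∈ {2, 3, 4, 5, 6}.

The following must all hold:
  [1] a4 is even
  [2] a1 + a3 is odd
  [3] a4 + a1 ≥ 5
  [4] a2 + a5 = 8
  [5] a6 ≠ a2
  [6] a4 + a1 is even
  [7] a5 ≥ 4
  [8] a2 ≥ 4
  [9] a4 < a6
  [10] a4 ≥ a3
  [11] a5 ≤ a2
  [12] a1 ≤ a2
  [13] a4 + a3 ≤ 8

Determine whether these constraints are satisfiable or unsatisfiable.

Satisfiable

Setting (a1, a2, a3, a4, a5, a6) = (2, 4, 3, 4, 4, 6) satisfies everything: constraint 3: a4 + a1 = 6; constraint 4: a2 + a5 = 8; constraint 13: a4 + a3 = 7, and the others follow.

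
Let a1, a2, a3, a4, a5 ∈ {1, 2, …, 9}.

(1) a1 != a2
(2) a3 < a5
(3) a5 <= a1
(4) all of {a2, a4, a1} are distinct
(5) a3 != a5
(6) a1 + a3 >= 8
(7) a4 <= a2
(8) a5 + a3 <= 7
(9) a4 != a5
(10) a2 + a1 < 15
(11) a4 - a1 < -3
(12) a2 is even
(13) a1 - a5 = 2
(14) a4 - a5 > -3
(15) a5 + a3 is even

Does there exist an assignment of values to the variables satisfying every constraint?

The assignment a1 = 7, a2 = 6, a3 = 1, a4 = 3, a5 = 5 works:
  constraint 6 holds since a1 + a3 = 8.
  constraint 8 holds since a5 + a3 = 6.
  constraint 10 holds since a2 + a1 = 13.
The rest check out directly.

Satisfiable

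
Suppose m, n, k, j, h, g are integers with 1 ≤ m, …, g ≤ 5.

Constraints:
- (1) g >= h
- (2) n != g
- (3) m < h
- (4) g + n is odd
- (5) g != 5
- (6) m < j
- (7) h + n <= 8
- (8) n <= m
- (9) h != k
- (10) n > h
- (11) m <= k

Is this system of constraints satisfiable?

Unsatisfiable

Constraints 3, 8, and 10 give h < n, n ≤ m, m < h. Chaining: h < n ≤ m < h, which forces h < h — impossible.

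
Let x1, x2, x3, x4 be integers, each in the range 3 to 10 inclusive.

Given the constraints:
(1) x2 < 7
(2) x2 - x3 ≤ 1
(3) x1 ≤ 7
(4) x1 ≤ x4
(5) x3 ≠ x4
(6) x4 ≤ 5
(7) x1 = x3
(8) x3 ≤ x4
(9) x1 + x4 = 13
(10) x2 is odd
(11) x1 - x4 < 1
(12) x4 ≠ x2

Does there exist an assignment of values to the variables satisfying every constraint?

Unsatisfiable

From constraint 3: x1 ≤ 7. From constraint 6: x4 ≤ 5. Hence x1 + x4 ≤ 12. But constraint 9 requires x1 + x4 = 13, and 13 > 12. Contradiction.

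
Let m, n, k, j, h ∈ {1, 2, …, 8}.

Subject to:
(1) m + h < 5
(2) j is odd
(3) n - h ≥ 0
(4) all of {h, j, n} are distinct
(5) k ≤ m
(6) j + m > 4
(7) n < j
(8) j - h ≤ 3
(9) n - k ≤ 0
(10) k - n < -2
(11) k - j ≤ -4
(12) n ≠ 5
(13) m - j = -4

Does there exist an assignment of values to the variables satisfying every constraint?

Unsatisfiable

Constraints 3, 8, 9, and 11 give j − k ≥ 4, k − n ≥ 0, n − h ≥ 0, h − j ≥ -3.
Adding all 4 inequalities: the left sides telescope to 0, and the right sides sum to 4 + 0 + 0 + (-3) = 1. So 0 ≥ 1, which is false.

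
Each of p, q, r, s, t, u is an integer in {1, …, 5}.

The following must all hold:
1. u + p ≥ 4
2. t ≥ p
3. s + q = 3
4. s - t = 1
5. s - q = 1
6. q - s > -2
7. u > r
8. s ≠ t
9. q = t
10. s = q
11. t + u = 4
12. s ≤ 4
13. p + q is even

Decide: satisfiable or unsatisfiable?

From constraints 9 and 10, s = q = t, so s = t. But constraint 8 says s ≠ t. Contradiction.

Unsatisfiable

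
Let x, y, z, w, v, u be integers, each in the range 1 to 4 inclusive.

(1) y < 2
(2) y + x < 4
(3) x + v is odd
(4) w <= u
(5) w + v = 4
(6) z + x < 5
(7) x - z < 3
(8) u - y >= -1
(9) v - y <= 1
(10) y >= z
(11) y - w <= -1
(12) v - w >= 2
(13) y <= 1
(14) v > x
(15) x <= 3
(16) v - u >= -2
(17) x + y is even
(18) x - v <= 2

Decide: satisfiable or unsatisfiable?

Constraints 9, 11, and 12 give y − v ≥ -1, v − w ≥ 2, w − y ≥ 1.
Adding all 3 inequalities: the left sides telescope to 0, and the right sides sum to (-1) + 2 + 1 = 2. So 0 ≥ 2, which is false.

Unsatisfiable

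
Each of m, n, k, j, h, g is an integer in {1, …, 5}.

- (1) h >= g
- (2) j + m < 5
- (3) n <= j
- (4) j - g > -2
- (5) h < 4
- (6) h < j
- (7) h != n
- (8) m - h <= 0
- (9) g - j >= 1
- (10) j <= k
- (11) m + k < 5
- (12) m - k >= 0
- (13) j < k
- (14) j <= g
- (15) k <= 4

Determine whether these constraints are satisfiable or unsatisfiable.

Constraints 6, 8, 12, and 13 give k ≤ m, m ≤ h, h < j, j < k. Chaining: k ≤ m ≤ h < j < k, which forces k < k — impossible.

Unsatisfiable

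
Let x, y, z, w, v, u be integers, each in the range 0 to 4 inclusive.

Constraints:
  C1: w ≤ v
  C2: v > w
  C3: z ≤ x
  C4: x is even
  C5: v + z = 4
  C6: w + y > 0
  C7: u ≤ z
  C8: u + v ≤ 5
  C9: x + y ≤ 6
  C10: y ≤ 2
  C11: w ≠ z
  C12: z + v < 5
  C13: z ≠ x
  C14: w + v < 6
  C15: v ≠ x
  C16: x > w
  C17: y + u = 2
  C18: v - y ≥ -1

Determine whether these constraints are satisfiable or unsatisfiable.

Setting (x, y, z, w, v, u) = (4, 1, 1, 0, 3, 1) satisfies everything: constraint 5: v + z = 4; constraint 6: w + y = 1, and the others follow.

Satisfiable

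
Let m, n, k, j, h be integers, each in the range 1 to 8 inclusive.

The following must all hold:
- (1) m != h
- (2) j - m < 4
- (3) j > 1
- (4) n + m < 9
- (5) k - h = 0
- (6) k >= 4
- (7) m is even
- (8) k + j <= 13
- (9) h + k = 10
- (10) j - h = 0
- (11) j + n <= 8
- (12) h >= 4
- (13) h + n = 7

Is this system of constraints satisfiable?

One satisfying assignment is m = 4, n = 2, k = 5, j = 5, h = 5.
For the less obvious constraints — constraint 2: j - m = 1; constraint 4: n + m = 6; constraint 5: k - h = 0 — and the others hold by inspection.

Satisfiable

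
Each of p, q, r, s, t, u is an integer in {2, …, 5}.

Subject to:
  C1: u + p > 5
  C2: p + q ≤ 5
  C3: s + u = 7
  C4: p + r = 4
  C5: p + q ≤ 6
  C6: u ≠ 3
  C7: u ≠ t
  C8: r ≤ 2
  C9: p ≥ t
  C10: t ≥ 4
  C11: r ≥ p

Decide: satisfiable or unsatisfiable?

Unsatisfiable

From constraints 9 and 10: p ≥ t and t ≥ 4, so p ≥ 4. From constraints 8 and 11: p ≤ r and r ≤ 2, so p ≤ 2. But 2 < 4, so no value of p works.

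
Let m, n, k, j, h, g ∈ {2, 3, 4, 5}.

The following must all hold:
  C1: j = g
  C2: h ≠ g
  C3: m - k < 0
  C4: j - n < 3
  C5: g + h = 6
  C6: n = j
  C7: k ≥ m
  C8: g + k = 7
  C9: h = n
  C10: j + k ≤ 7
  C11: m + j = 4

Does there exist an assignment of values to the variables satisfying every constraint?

Unsatisfiable

From constraints 1, 6, and 9, h = n = j = g, so h = g. But constraint 2 says h ≠ g. Contradiction.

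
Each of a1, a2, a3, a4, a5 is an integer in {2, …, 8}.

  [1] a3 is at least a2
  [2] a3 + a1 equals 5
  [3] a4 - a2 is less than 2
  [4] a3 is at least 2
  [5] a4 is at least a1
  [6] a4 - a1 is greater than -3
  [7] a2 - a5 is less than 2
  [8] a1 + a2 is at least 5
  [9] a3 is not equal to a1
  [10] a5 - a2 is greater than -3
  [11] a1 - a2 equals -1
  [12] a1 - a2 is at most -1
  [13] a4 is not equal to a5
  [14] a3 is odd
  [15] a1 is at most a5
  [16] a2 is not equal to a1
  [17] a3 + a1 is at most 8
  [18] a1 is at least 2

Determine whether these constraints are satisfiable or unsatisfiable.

Take a1 = 2, a2 = 3, a3 = 3, a4 = 2, a5 = 3. Then constraint 2: a3 + a1 = 5; constraint 3: a4 - a2 = -1, and every other listed constraint is also met.

Satisfiable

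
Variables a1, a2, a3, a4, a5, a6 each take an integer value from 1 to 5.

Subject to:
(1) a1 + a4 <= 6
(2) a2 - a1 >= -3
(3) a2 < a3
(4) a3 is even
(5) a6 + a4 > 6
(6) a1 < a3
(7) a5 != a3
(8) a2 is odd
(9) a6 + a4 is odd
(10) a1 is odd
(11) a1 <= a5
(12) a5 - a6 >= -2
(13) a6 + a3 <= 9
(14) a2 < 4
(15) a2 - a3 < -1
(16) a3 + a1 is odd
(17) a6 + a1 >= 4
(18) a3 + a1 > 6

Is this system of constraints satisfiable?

Satisfiable

The assignment a1 = 3, a2 = 1, a3 = 4, a4 = 3, a5 = 3, a6 = 4 works:
  constraint 1 holds since a1 + a4 = 6.
  constraint 2 holds since a2 - a1 = -2.
The rest check out directly.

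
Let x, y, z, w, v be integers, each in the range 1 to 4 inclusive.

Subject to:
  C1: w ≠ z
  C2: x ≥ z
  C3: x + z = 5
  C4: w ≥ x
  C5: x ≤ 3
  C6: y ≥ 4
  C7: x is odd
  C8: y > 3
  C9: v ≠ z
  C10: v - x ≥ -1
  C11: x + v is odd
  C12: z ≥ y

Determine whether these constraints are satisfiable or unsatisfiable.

Unsatisfiable

From constraints 6 and 12: z ≥ y and y ≥ 4, so z ≥ 4. From constraints 2 and 5: z ≤ x and x ≤ 3, so z ≤ 3. But 3 < 4, so no value of z works.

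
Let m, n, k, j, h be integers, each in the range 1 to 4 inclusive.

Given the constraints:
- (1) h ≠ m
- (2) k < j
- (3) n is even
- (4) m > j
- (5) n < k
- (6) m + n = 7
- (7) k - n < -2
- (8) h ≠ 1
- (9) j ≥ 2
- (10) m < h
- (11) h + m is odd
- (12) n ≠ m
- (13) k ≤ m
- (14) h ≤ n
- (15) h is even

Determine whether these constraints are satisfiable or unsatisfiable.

Constraints 2, 4, 5, 10, and 14 give h ≤ n, n < k, k < j, j < m, m < h. Chaining: h ≤ n < k < j < m < h, which forces h < h — impossible.

Unsatisfiable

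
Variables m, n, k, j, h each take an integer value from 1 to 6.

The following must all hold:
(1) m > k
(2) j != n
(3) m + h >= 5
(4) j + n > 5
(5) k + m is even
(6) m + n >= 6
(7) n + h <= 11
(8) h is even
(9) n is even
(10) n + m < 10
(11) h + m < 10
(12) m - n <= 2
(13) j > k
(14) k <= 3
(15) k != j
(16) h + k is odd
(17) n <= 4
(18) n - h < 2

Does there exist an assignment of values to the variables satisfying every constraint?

Satisfiable

One satisfying assignment is m = 3, n = 4, k = 1, j = 2, h = 4.
For the less obvious constraints — constraint 3: m + h = 7; constraint 4: j + n = 6 — and the others hold by inspection.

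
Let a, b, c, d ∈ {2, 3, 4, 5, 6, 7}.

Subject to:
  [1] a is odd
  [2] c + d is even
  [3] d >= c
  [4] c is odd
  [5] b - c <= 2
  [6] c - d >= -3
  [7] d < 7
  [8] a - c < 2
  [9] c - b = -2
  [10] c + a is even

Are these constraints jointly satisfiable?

Satisfiable

Setting (a, b, c, d) = (3, 5, 3, 3) satisfies everything: constraint 5: b - c = 2; constraint 6: c - d = 0; constraint 8: a - c = 0, and the others follow.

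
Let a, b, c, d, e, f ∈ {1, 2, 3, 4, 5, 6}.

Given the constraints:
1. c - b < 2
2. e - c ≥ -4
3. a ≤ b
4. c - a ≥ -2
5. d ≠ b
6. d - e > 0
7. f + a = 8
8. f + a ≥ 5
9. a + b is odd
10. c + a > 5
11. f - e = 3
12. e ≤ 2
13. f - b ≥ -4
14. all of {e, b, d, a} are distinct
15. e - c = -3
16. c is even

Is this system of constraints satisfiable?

Satisfiable

Try a = 4, b = 5, c = 4, d = 3, e = 1, f = 4.
Check constraint 1: c - b = -1; constraint 2: e - c = -3; constraint 4: c - a = 0. The remaining constraints are straightforward to verify.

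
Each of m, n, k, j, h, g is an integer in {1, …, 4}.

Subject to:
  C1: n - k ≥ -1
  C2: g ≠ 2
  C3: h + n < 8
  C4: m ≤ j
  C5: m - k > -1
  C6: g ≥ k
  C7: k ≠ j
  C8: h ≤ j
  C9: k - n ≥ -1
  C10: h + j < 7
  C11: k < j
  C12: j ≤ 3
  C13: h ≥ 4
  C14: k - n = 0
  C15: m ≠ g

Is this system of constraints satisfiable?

Unsatisfiable

From constraints 8 and 13: j ≥ h and h ≥ 4, so j ≥ 4. From constraint 12: j ≤ 3. But 3 < 4, so no value of j works.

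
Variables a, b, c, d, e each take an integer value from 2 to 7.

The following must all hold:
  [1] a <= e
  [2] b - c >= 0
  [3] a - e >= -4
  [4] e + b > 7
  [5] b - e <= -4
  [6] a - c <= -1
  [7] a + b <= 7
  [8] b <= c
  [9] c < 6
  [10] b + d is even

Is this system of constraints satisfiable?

Constraints 2, 3, 5, and 6 give e − b ≥ 4, b − c ≥ 0, c − a ≥ 1, a − e ≥ -4.
Adding all 4 inequalities: the left sides telescope to 0, and the right sides sum to 4 + 0 + 1 + (-4) = 1. So 0 ≥ 1, which is false.

Unsatisfiable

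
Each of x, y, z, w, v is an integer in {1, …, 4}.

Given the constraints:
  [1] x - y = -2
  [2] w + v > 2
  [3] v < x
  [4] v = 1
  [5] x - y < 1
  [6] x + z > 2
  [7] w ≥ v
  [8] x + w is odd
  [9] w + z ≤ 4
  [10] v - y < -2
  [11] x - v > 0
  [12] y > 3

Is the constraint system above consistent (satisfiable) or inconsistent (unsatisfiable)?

Satisfiable

Take x = 2, y = 4, z = 1, w = 3, v = 1. Then constraint 1: x - y = -2; constraint 2: w + v = 4, and every other listed constraint is also met.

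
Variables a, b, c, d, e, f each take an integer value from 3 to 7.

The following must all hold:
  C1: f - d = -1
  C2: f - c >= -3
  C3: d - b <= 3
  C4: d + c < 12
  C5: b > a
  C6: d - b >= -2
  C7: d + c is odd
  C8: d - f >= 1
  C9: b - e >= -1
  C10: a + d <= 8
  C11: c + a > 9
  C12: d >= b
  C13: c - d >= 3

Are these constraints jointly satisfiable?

Unsatisfiable

Constraints 2, 8, and 13 give c − d ≥ 3, d − f ≥ 1, f − c ≥ -3.
Adding all 3 inequalities: the left sides telescope to 0, and the right sides sum to 3 + 1 + (-3) = 1. So 0 ≥ 1, which is false.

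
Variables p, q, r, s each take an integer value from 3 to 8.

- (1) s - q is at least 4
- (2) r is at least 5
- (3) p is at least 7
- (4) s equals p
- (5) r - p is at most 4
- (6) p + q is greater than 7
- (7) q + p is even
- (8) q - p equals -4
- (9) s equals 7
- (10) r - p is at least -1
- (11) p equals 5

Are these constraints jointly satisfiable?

Unsatisfiable

Constraint 9 fixes s = 7 and constraint 11 fixes p = 5, but constraint 4 requires s = p. Since 7 ≠ 5, contradiction.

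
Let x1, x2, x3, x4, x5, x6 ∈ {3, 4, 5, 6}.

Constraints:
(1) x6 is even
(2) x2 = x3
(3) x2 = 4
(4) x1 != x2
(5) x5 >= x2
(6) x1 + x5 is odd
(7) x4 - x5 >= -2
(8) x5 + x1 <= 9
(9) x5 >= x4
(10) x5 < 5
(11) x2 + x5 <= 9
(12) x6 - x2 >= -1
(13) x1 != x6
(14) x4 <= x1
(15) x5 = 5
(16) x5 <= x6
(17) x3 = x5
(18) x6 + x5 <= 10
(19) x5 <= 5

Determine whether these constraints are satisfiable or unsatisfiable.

Constraint 3 fixes x2 = 4 and constraint 15 fixes x5 = 5. Constraints 2 and 17 give x2 = x3 = x5, so x2 = x5. But 4 ≠ 5 — contradiction.

Unsatisfiable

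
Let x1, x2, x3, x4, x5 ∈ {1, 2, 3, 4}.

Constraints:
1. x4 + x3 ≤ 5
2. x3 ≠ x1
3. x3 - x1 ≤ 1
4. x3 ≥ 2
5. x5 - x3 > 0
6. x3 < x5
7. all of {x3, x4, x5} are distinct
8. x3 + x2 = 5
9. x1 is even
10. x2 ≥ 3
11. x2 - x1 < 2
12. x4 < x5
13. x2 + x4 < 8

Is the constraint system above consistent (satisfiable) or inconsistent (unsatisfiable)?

Satisfiable

The assignment x1 = 4, x2 = 3, x3 = 2, x4 = 3, x5 = 4 works:
  constraint 1 holds since x4 + x3 = 5.
  constraint 3 holds since x3 - x1 = -2.
  constraint 5 holds since x5 - x3 = 2.
The rest check out directly.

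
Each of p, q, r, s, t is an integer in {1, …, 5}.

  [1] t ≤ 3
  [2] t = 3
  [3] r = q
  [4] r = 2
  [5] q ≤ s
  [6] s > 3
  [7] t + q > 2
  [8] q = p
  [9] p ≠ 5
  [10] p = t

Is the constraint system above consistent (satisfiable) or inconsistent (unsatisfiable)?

Constraint 4 fixes r = 2 and constraint 2 fixes t = 3. Constraints 3, 8, and 10 give r = q = p = t, so r = t. But 2 ≠ 3 — contradiction.

Unsatisfiable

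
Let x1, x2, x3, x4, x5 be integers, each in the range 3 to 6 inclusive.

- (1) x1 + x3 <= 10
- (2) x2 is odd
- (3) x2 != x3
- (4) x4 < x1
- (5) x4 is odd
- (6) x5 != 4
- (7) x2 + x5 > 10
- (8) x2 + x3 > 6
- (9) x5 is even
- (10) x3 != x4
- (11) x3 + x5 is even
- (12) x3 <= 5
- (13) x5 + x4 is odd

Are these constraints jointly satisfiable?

One satisfying assignment is x1 = 6, x2 = 5, x3 = 4, x4 = 5, x5 = 6.
For the less obvious constraints — constraint 1: x1 + x3 = 10; constraint 7: x2 + x5 = 11 — and the others hold by inspection.

Satisfiable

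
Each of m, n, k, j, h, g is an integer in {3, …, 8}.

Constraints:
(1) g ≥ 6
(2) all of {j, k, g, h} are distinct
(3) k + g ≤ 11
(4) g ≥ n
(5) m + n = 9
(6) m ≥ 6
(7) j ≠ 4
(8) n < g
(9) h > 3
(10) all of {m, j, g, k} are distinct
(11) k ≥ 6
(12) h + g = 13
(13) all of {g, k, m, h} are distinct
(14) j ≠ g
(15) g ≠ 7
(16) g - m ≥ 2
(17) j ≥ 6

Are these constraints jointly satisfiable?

Unsatisfiable

Constraints 1, 6, 11, and 17 confine each of m, j, g, k to the 3 values {6, …, 8} (the domain already gives each ≤ 8).
Constraint 10 requires all 4 of them to be distinct, but only 3 values are available — impossible by the pigeonhole principle.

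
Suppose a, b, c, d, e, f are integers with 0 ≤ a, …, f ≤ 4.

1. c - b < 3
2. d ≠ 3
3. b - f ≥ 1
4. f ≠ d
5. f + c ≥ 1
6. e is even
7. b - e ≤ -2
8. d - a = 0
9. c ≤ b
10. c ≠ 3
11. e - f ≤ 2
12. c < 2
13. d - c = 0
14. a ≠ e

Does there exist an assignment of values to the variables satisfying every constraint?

Constraints 3, 7, and 11 give e − b ≥ 2, b − f ≥ 1, f − e ≥ -2.
Adding all 3 inequalities: the left sides telescope to 0, and the right sides sum to 2 + 1 + (-2) = 1. So 0 ≥ 1, which is false.

Unsatisfiable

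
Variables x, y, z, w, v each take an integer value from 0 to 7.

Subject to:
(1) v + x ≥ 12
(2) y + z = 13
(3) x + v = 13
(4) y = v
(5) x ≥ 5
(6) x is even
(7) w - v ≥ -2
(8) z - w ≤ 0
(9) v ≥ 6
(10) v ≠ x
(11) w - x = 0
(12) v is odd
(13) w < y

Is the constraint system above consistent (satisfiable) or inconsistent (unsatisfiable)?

Satisfiable

One satisfying assignment is x = 6, y = 7, z = 6, w = 6, v = 7.
For the less obvious constraints — constraint 1: v + x = 13; constraint 2: y + z = 13; constraint 3: x + v = 13 — and the others hold by inspection.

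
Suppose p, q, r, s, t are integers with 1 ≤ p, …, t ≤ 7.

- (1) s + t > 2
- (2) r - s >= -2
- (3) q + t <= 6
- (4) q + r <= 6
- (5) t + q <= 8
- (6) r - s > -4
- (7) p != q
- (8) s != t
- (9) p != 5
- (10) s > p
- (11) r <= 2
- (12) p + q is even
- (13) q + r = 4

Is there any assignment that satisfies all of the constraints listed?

Satisfiable

The assignment p = 1, q = 3, r = 1, s = 2, t = 3 works:
  constraint 1 holds since s + t = 5.
  constraint 2 holds since r - s = -1.
  constraint 3 holds since q + t = 6.
The rest check out directly.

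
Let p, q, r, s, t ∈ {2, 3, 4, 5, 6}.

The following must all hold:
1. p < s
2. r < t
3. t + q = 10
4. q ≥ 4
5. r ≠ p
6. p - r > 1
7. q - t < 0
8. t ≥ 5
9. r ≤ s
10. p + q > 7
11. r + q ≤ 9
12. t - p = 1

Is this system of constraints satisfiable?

One satisfying assignment is p = 5, q = 4, r = 2, s = 6, t = 6.
For the less obvious constraints — constraint 3: t + q = 10; constraint 6: p - r = 3; constraint 7: q - t = -2 — and the others hold by inspection.

Satisfiable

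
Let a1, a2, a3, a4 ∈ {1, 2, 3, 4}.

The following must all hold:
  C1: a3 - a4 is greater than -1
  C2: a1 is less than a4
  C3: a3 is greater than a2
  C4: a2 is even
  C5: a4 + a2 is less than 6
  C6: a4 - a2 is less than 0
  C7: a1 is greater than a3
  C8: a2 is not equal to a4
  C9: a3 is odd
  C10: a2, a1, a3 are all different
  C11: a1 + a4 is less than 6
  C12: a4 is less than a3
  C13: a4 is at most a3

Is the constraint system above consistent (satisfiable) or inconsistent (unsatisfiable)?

Unsatisfiable

Constraints 2, 3, 6, and 7 give a4 < a2, a2 < a3, a3 < a1, a1 < a4. Chaining: a4 < a2 < a3 < a1 < a4, which forces a4 < a4 — impossible.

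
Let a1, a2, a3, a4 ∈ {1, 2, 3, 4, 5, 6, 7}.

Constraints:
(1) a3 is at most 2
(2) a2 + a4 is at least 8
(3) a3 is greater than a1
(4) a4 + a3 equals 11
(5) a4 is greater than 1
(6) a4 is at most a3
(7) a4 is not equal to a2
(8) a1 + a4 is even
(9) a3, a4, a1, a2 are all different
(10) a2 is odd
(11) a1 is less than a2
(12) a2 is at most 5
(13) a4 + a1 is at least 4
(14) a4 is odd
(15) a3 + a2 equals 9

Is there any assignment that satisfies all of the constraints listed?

Unsatisfiable

From constraint 12: a2 ≤ 5. From constraints 1 and 6: a4 ≤ a3 ≤ 2. Hence a2 + a4 ≤ 7. But constraint 2 requires a2 + a4 ≥ 8, and 8 > 7. Contradiction.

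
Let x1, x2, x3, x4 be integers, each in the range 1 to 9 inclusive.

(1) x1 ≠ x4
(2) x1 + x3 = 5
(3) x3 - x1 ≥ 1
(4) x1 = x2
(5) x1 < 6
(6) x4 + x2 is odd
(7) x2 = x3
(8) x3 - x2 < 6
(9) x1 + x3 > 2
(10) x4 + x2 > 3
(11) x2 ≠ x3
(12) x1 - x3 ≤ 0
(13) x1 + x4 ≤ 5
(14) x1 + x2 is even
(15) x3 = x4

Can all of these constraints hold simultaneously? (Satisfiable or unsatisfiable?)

From constraints 4, 7, and 15, x1 = x2 = x3 = x4, so x1 = x4. But constraint 1 says x1 ≠ x4. Contradiction.

Unsatisfiable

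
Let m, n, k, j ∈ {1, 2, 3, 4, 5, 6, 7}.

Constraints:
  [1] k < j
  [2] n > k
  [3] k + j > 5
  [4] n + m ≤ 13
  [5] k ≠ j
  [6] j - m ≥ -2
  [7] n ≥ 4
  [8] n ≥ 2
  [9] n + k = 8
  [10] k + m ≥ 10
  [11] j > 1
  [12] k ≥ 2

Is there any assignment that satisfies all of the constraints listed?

Try m = 7, n = 5, k = 3, j = 5.
Check constraint 3: k + j = 8; constraint 4: n + m = 12; constraint 6: j - m = -2. The remaining constraints are straightforward to verify.

Satisfiable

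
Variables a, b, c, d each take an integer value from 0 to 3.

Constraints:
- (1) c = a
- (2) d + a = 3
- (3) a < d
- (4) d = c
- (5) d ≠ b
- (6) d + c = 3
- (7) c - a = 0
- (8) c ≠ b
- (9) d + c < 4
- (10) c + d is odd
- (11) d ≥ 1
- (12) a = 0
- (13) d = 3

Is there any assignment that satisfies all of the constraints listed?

Unsatisfiable

Constraint 13 fixes d = 3 and constraint 12 fixes a = 0. Constraints 1 and 4 give d = c = a, so d = a. But 3 ≠ 0 — contradiction.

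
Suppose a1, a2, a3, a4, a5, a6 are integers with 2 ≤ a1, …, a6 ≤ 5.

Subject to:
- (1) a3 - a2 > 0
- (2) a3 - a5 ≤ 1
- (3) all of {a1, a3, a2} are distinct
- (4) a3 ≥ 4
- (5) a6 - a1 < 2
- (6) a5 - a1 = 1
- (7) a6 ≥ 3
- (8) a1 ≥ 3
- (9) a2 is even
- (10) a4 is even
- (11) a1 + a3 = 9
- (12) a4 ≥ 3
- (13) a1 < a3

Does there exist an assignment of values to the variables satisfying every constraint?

One satisfying assignment is a1 = 4, a2 = 2, a3 = 5, a4 = 4, a5 = 5, a6 = 5.
For the less obvious constraints — constraint 1: a3 - a2 = 3; constraint 2: a3 - a5 = 0 — and the others hold by inspection.

Satisfiable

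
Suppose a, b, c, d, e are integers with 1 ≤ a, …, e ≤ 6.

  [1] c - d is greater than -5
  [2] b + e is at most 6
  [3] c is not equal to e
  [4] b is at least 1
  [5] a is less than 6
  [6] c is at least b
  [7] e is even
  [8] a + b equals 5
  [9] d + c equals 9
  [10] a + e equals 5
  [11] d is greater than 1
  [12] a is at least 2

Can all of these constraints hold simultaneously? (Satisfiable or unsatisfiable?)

Satisfiable

Setting (a, b, c, d, e) = (3, 2, 3, 6, 2) satisfies everything: constraint 1: c - d = -3; constraint 2: b + e = 4; constraint 8: a + b = 5, and the others follow.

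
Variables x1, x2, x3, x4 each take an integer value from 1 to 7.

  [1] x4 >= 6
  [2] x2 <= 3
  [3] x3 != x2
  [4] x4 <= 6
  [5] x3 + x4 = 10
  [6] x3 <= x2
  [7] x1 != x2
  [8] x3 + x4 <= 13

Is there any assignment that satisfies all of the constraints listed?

From constraints 2 and 6: x3 ≤ x2 ≤ 3. From constraint 4: x4 ≤ 6. Hence x3 + x4 ≤ 9. But constraint 5 requires x3 + x4 = 10, and 10 > 9. Contradiction.

Unsatisfiable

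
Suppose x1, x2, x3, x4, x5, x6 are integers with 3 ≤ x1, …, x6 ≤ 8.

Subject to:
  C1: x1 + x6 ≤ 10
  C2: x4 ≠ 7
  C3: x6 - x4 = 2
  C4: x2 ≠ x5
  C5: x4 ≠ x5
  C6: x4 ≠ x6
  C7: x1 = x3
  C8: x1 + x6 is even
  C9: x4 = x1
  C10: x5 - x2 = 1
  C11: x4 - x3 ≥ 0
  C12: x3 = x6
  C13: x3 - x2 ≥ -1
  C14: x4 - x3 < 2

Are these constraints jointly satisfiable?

Unsatisfiable

From constraints 7, 9, and 12, x4 = x1 = x3 = x6, so x4 = x6. But constraint 6 says x4 ≠ x6. Contradiction.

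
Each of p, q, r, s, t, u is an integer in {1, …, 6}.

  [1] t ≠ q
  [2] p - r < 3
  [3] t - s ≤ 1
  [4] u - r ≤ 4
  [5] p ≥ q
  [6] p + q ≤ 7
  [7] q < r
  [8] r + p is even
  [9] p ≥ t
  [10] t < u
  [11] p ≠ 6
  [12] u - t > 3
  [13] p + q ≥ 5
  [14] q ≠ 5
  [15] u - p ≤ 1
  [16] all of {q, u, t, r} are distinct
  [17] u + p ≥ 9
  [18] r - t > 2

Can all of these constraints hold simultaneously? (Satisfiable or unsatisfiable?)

Satisfiable

One satisfying assignment is p = 4, q = 2, r = 4, s = 2, t = 1, u = 5.
For the less obvious constraints — constraint 2: p - r = 0; constraint 3: t - s = -1 — and the others hold by inspection.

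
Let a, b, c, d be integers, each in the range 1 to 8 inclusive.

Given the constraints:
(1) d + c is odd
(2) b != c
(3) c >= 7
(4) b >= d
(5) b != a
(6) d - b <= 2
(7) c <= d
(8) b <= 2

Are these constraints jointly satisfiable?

Unsatisfiable

From constraints 3 and 7: d ≥ c and c ≥ 7, so d ≥ 7. From constraints 4 and 8: d ≤ b and b ≤ 2, so d ≤ 2. But 2 < 7, so no value of d works.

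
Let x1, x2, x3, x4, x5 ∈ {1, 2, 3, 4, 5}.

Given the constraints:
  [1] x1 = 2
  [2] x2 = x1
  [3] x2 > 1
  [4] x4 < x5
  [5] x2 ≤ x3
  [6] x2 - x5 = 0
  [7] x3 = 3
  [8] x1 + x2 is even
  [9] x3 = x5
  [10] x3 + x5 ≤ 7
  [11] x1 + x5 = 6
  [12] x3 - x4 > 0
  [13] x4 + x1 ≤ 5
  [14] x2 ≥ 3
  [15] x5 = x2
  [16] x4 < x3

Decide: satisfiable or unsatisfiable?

Unsatisfiable

Constraint 7 fixes x3 = 3 and constraint 1 fixes x1 = 2. Constraints 2, 9, and 15 give x3 = x5 = x2 = x1, so x3 = x1. But 3 ≠ 2 — contradiction.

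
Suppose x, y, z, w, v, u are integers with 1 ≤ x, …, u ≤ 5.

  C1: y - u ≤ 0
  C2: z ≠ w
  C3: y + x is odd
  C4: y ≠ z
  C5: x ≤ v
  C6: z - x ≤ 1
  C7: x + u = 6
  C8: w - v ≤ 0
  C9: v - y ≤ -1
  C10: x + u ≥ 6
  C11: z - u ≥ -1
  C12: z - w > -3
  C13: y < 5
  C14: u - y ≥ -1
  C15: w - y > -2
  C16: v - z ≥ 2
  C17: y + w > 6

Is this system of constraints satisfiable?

Constraints 1, 9, 11, and 16 give y − v ≥ 1, v − z ≥ 2, z − u ≥ -1, u − y ≥ 0.
Adding all 4 inequalities: the left sides telescope to 0, and the right sides sum to 1 + 2 + (-1) + 0 = 2. So 0 ≥ 2, which is false.

Unsatisfiable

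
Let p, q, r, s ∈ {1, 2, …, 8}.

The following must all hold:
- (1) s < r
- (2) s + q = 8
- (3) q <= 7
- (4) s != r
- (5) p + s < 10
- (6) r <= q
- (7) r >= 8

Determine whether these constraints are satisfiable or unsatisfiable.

Unsatisfiable

From constraints 6 and 7: q ≥ r and r ≥ 8, so q ≥ 8. From constraint 3: q ≤ 7. But 7 < 8, so no value of q works.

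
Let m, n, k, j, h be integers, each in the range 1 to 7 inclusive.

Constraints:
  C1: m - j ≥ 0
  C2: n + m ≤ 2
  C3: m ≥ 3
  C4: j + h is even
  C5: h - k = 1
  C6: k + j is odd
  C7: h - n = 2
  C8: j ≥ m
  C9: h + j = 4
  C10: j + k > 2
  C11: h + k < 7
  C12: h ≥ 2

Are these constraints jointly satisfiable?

Unsatisfiable

From constraint 12: h ≥ 2. From constraints 3 and 8: j ≥ m ≥ 3. Hence h + j ≥ 5. But constraint 9 requires h + j = 4, and 4 < 5. Contradiction.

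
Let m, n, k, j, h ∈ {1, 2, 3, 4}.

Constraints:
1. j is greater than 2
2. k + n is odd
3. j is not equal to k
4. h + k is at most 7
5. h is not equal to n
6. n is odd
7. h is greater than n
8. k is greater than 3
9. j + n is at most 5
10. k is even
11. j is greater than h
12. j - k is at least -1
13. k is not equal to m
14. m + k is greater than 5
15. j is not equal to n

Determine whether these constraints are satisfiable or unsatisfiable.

Take m = 2, n = 1, k = 4, j = 3, h = 2. Then constraint 4: h + k = 6; constraint 9: j + n = 4, and every other listed constraint is also met.

Satisfiable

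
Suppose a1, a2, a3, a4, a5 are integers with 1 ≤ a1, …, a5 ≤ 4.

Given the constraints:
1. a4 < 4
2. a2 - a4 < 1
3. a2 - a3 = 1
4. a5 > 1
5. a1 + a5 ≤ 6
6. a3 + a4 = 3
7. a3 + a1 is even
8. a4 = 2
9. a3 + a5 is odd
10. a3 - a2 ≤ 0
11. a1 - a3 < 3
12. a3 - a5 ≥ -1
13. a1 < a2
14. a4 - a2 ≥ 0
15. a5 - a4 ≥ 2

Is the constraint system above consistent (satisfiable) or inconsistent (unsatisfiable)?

Unsatisfiable

Constraints 10, 12, 14, and 15 give a4 − a2 ≥ 0, a2 − a3 ≥ 0, a3 − a5 ≥ -1, a5 − a4 ≥ 2.
Adding all 4 inequalities: the left sides telescope to 0, and the right sides sum to 0 + 0 + (-1) + 2 = 1. So 0 ≥ 1, which is false.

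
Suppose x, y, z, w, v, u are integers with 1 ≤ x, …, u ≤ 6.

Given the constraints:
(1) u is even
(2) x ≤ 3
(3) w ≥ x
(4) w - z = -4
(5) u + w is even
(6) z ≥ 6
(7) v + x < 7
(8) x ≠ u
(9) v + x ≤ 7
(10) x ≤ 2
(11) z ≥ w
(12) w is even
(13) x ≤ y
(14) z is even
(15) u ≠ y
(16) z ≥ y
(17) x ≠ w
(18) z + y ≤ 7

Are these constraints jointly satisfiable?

One satisfying assignment is x = 1, y = 1, z = 6, w = 2, v = 3, u = 6.
For the less obvious constraints — constraint 4: w - z = -4; constraint 7: v + x = 4 — and the others hold by inspection.

Satisfiable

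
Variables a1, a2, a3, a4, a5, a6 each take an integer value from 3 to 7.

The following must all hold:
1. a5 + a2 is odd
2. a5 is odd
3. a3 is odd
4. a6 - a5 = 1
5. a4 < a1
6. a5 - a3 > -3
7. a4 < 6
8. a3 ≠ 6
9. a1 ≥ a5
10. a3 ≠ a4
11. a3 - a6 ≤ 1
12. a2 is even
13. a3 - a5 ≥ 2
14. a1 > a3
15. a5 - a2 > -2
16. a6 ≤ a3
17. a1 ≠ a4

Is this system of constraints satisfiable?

One satisfying assignment is a1 = 6, a2 = 4, a3 = 5, a4 = 3, a5 = 3, a6 = 4.
For the less obvious constraints — constraint 4: a6 - a5 = 1; constraint 6: a5 - a3 = -2 — and the others hold by inspection.

Satisfiable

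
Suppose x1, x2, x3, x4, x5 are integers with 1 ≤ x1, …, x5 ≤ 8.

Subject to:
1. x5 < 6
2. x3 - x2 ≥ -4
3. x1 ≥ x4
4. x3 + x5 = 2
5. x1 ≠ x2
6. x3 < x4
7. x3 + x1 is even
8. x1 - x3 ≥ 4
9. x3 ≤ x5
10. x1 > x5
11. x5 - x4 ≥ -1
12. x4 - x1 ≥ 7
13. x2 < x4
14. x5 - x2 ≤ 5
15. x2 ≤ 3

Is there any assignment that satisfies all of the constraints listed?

Constraints 2, 8, 11, 12, and 14 give x1 − x3 ≥ 4, x3 − x2 ≥ -4, x2 − x5 ≥ -5, x5 − x4 ≥ -1, x4 − x1 ≥ 7.
Adding all 5 inequalities: the left sides telescope to 0, and the right sides sum to 4 + (-4) + (-5) + (-1) + 7 = 1. So 0 ≥ 1, which is false.

Unsatisfiable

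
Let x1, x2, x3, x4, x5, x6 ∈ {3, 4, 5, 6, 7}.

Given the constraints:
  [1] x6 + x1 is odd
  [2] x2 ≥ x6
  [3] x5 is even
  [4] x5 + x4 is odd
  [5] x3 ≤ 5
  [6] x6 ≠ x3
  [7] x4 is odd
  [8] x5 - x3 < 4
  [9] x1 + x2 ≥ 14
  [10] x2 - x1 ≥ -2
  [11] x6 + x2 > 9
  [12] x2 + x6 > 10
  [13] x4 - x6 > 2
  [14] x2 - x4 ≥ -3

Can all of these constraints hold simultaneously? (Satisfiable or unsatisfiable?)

One satisfying assignment is x1 = 7, x2 = 7, x3 = 5, x4 = 7, x5 = 6, x6 = 4.
For the less obvious constraints — constraint 8: x5 - x3 = 1; constraint 9: x1 + x2 = 14; constraint 10: x2 - x1 = 0 — and the others hold by inspection.

Satisfiable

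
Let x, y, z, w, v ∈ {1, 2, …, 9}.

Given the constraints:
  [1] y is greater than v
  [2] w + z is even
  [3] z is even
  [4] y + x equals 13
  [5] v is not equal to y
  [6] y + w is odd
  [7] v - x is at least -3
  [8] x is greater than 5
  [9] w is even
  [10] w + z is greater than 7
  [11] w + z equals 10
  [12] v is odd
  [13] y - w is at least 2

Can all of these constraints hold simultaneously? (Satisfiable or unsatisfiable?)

One satisfying assignment is x = 6, y = 7, z = 6, w = 4, v = 3.
For the less obvious constraints — constraint 4: y + x = 13; constraint 7: v - x = -3 — and the others hold by inspection.

Satisfiable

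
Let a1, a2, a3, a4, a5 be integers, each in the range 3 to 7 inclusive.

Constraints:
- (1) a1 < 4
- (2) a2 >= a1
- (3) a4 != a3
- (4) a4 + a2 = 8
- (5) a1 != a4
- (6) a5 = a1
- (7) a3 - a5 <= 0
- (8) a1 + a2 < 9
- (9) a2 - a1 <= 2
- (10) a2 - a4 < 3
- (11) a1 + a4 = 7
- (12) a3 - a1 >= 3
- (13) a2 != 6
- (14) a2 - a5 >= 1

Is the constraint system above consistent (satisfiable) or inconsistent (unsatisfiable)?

Unsatisfiable

Constraints 7, 9, 12, and 14 give a5 − a3 ≥ 0, a3 − a1 ≥ 3, a1 − a2 ≥ -2, a2 − a5 ≥ 1.
Adding all 4 inequalities: the left sides telescope to 0, and the right sides sum to 0 + 3 + (-2) + 1 = 2. So 0 ≥ 2, which is false.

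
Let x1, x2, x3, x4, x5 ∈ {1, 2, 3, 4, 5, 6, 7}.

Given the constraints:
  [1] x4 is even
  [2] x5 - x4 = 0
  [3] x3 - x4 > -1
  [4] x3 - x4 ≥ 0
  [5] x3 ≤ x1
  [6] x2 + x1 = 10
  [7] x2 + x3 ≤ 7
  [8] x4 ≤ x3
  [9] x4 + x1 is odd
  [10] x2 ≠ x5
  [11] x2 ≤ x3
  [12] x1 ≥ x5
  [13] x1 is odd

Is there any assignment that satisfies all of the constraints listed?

Take x1 = 7, x2 = 3, x3 = 3, x4 = 2, x5 = 2. Then constraint 2: x5 - x4 = 0; constraint 3: x3 - x4 = 1, and every other listed constraint is also met.

Satisfiable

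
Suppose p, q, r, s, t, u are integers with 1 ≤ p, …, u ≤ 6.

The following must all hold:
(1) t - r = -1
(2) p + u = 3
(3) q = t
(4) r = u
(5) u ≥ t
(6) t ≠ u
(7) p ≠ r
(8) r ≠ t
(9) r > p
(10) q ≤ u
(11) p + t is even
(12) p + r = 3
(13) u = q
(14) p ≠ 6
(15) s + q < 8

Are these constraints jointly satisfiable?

From constraints 3, 4, and 13, r = u = q = t, so r = t. But constraint 8 says r ≠ t. Contradiction.

Unsatisfiable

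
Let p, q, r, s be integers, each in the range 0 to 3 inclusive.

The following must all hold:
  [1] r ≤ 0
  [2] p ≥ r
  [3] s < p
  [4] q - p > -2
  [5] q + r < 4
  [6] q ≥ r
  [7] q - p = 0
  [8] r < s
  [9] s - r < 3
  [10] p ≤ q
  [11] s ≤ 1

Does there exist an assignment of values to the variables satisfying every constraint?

Take p = 2, q = 2, r = 0, s = 1. Then constraint 4: q - p = 0; constraint 5: q + r = 2; constraint 7: q - p = 0, and every other listed constraint is also met.

Satisfiable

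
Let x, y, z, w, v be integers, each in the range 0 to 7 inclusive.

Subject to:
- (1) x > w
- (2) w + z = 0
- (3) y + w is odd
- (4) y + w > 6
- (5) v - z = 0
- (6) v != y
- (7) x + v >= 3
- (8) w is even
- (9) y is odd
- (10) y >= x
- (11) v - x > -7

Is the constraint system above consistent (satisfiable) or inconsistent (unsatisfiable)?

Satisfiable

One satisfying assignment is x = 6, y = 7, z = 0, w = 0, v = 0.
For the less obvious constraints — constraint 2: w + z = 0; constraint 4: y + w = 7 — and the others hold by inspection.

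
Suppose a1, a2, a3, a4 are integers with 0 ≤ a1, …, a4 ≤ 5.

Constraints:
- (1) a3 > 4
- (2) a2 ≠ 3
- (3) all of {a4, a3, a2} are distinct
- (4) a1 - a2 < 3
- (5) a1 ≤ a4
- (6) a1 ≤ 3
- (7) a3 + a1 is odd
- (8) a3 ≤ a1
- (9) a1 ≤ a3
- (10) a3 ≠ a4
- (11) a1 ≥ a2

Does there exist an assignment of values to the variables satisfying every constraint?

From constraint 1: a3 ≥ 5. From constraints 6 and 8: a3 ≤ a1 and a1 ≤ 3, so a3 ≤ 3. But 3 < 5, so no value of a3 works.

Unsatisfiable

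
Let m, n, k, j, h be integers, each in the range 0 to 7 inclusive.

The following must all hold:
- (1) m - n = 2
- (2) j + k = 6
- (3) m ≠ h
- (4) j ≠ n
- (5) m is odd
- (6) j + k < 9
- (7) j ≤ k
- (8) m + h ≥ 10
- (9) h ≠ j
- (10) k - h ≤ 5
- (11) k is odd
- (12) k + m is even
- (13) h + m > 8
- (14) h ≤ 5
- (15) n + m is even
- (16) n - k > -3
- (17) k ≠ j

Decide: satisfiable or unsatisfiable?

Setting (m, n, k, j, h) = (7, 5, 5, 1, 3) satisfies everything: constraint 1: m - n = 2; constraint 2: j + k = 6, and the others follow.

Satisfiable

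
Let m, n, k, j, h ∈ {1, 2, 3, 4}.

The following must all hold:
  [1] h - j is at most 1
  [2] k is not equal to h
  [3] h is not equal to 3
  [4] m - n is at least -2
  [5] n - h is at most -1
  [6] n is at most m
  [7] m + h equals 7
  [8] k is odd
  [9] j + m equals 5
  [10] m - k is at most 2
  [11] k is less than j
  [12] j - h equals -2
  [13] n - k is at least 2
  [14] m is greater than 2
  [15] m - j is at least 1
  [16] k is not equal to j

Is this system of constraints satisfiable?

Constraints 1, 5, 10, 13, and 15 give h − n ≥ 1, n − k ≥ 2, k − m ≥ -2, m − j ≥ 1, j − h ≥ -1.
Adding all 5 inequalities: the left sides telescope to 0, and the right sides sum to 1 + 2 + (-2) + 1 + (-1) = 1. So 0 ≥ 1, which is false.

Unsatisfiable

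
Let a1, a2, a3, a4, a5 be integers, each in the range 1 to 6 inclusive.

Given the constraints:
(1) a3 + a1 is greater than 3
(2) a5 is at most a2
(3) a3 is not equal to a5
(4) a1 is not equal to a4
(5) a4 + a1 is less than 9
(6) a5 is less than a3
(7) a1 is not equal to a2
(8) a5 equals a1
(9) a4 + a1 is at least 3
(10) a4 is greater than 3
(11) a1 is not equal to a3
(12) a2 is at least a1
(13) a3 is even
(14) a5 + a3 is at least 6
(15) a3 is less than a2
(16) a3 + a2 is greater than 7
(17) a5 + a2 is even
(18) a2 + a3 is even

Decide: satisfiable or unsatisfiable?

Satisfiable

Setting (a1, a2, a3, a4, a5) = (2, 6, 4, 4, 2) satisfies everything: constraint 1: a3 + a1 = 6; constraint 5: a4 + a1 = 6; constraint 9: a4 + a1 = 6, and the others follow.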